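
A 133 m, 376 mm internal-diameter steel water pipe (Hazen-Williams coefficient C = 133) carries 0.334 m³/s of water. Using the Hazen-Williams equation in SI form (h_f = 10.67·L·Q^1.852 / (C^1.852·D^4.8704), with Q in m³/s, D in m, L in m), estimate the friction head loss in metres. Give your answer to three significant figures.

h_f = 10.67·133·0.334^1.852 / (133^1.852·0.376^4.8704) = 2.545 m

h_f ≈ 2.54 m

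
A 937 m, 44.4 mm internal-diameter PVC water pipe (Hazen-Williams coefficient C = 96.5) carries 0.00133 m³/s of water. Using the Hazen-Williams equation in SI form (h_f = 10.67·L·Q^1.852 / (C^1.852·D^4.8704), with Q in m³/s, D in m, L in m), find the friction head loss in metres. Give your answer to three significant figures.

h_f = 10.67·937·0.00133^1.852 / (96.5^1.852·0.0444^4.8704) = 38.52 m

h_f ≈ 38.5 m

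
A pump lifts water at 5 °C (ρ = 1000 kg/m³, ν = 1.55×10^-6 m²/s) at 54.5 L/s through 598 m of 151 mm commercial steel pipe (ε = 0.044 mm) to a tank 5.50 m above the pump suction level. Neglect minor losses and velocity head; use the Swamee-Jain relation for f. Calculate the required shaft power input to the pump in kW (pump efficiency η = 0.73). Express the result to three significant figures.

V = 4Q/(πD²) = 3.043 m/s; Re = 2.96×10^5; ε/D = 2.91×10^-4; f = 0.01702
h_f = f(L/D)V²/2g = 31.82 m
Total head H = z + h_f = 5.50 + 31.82 = 37.32 m
P_hyd = ρgQH = 1000·9.81·0.0545·37.32 = 19.95 kW
P_shaft = P_hyd/η = 19.95/0.73 = 27.33 kW

P_shaft ≈ 27.3 kW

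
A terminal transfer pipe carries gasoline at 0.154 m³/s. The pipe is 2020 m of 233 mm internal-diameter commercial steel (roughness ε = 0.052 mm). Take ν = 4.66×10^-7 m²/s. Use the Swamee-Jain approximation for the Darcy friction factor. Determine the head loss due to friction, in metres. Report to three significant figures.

V = 4Q/(πD²) = 4·0.154/(π·0.233²) = 3.612 m/s
Re = VD/ν = 3.612·0.233/4.66×10^-7 = 1.81×10^6 → turbulent
ε/D = 0.052/233 = 2.23×10^-4
Swamee-Jain: f = 0.01464
h_f = f(L/D)V²/(2g) = 0.01464·(2020/0.233)·3.612²/(2·9.81) = 84.39 m

h_f ≈ 84.4 m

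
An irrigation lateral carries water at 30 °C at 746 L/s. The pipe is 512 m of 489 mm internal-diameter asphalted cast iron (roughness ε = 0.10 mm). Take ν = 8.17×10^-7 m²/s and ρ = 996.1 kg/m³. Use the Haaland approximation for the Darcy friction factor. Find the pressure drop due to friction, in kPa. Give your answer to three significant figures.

V = 4Q/(πD²) = 4·0.746/(π·0.489²) = 3.972 m/s
Re = VD/ν = 3.972·0.489/8.17×10^-7 = 2.38×10^6 → turbulent
ε/D = 0.10/489 = 2.04×10^-4
Haaland: f = 0.01419
h_f = f(L/D)V²/(2g) = 0.01419·(512/0.489)·3.972²/(2·9.81) = 11.95 m
Δp = ρg·h_f = 996.1·9.81·11.95 = 116.8 kPa

Δp ≈ 117 kPa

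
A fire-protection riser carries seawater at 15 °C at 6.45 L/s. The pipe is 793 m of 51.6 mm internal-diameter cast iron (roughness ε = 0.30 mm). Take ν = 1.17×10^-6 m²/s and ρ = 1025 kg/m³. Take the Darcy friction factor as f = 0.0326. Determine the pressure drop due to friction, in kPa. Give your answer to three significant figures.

Δp ≈ 2440 kPa

V = 4Q/(πD²) = 4·0.00645/(π·0.0516²) = 3.084 m/s
h_f = f(L/D)V²/(2g) = 0.03260·(793/0.0516)·3.084²/(2·9.81) = 242.9 m
Δp = ρg·h_f = 1025·9.81·242.9 = 2443 kPa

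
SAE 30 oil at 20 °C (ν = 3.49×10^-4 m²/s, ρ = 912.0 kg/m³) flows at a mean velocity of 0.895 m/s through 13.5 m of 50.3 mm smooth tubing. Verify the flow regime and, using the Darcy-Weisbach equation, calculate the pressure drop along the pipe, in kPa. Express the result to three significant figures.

Δp ≈ 48.6 kPa

Re = VD/ν = 0.895·0.05030/3.49×10^-4 = 129 → laminar (Re < 2300)
f = 64/Re = 0.4962
h_f = f(L/D)V²/(2g) = 0.4962·(13.5/0.05030)·0.895²/(2·9.81) = 5.437 m
Δp = ρg·h_f = 912.0·9.81·5.437 = 48.64 kPa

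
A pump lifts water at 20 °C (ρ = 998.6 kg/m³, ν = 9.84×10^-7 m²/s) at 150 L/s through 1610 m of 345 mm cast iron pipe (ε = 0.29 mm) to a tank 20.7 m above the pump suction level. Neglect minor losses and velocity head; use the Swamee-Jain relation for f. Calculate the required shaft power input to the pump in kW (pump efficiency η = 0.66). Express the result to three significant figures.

P_shaft ≈ 72.7 kW

V = 4Q/(πD²) = 1.605 m/s; Re = 5.63×10^5; ε/D = 8.41×10^-4; f = 0.01955
h_f = f(L/D)V²/2g = 11.97 m
Total head H = z + h_f = 20.7 + 11.97 = 32.67 m
P_hyd = ρgQH = 998.6·9.81·0.150·32.67 = 48.01 kW
P_shaft = P_hyd/η = 48.01/0.66 = 72.74 kW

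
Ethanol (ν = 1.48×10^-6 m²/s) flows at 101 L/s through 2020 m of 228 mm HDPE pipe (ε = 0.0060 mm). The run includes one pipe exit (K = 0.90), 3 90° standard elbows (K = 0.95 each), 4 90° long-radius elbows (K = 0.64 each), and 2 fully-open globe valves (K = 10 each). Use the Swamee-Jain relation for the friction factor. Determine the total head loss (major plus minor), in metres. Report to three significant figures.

H_L ≈ 47.2 m

V = 4Q/(πD²) = 2.474 m/s; V²/2g = 0.3119 m
Re = 3.81×10^5, ε/D = 2.63×10^-5 → f = 0.01410 (Swamee-Jain)
Major: h_f = f(L/D)·V²/2g = 0.01410·8860·0.3119 = 38.96 m
Minor: ΣK = 26.3; h_m = ΣK·V²/2g = 8.206 m
Total H_L = 38.96 + 8.206 = 47.17 m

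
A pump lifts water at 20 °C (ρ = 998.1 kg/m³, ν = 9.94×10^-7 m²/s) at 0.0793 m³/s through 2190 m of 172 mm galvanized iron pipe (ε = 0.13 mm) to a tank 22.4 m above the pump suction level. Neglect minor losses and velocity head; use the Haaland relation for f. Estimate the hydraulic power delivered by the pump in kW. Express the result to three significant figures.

P_hyd ≈ 129 kW

V = 4Q/(πD²) = 3.413 m/s; Re = 5.91×10^5; ε/D = 7.56×10^-4; f = 0.01894
h_f = f(L/D)V²/2g = 143.2 m
Total head H = z + h_f = 22.4 + 143.2 = 165.6 m
P_hyd = ρgQH = 998.1·9.81·0.0793·165.6 = 128.6 kW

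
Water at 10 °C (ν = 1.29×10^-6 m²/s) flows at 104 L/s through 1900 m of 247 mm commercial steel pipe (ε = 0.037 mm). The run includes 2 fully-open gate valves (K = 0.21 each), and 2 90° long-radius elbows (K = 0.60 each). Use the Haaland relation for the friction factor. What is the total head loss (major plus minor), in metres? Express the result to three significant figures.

V = 4Q/(πD²) = 2.170 m/s; V²/2g = 0.2401 m
Re = 4.16×10^5, ε/D = 1.50×10^-4 → f = 0.01508 (Haaland)
Major: h_f = f(L/D)·V²/2g = 0.01508·7692·0.2401 = 27.85 m
Minor: ΣK = 1.62; h_m = ΣK·V²/2g = 0.3890 m
Total H_L = 27.85 + 0.3890 = 28.24 m

H_L ≈ 28.2 m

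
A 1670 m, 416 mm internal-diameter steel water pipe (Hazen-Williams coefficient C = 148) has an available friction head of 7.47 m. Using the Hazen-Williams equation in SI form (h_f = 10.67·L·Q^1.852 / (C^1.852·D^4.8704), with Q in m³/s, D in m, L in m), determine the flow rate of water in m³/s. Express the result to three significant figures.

Rearranging: Q = [h_f·C^1.852·D^4.8704 / (10.67·L)]^(1/1.852)
Q = [7.47·148^1.852·0.416^4.8704 / (10.67·1670)]^0.540 = 0.2212 m³/s

Q ≈ 0.221 m³/s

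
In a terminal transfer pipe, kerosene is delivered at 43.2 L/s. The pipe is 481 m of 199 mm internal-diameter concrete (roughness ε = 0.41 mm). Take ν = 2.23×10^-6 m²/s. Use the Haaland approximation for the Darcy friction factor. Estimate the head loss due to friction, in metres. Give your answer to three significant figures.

h_f ≈ 5.91 m

V = 4Q/(πD²) = 4·0.0432/(π·0.199²) = 1.389 m/s
Re = VD/ν = 1.389·0.199/2.23×10^-6 = 1.24×10^5 → turbulent
ε/D = 0.41/199 = 0.00206
Haaland: f = 0.02487
h_f = f(L/D)V²/(2g) = 0.02487·(481/0.199)·1.389²/(2·9.81) = 5.910 m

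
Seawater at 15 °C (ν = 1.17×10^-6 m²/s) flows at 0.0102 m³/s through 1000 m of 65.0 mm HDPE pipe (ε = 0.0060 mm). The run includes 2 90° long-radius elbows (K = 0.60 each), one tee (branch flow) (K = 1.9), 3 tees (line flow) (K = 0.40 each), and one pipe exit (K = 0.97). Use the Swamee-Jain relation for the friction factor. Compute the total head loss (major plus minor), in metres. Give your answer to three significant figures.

V = 4Q/(πD²) = 3.074 m/s; V²/2g = 0.4816 m
Re = 1.71×10^5, ε/D = 9.23×10^-5 → f = 0.01675 (Swamee-Jain)
Major: h_f = f(L/D)·V²/2g = 0.01675·15385·0.4816 = 124.1 m
Minor: ΣK = 5.27; h_m = ΣK·V²/2g = 2.538 m
Total H_L = 124.1 + 2.538 = 126.7 m

H_L ≈ 127 m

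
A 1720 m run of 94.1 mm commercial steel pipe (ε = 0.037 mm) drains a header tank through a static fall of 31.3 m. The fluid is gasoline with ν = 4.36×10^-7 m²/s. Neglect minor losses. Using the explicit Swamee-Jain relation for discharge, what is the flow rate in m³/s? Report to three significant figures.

Swamee-Jain (Type II): Q = -0.965·√(gD⁵h_f/L)·ln[ε/(3.7D) + √(3.17ν²L/(gD³h_f))]
√(gD⁵h_f/L) = √(9.81·0.0941⁵·31.3/1720) = 0.001148
ε/(3.7D) = 1.06×10^-4; √(3.17ν²L/(gD³h_f)) = 6.36×10^-5
Q = -0.965·0.001148·ln(1.699×10^-4) = 0.009613 m³/s
Check: V = 1.38 m/s, Re = 2.98×10^5, f = 0.01769, h_f = 31.5 m ≈ 31.3 m ✓

Q ≈ 0.00961 m³/s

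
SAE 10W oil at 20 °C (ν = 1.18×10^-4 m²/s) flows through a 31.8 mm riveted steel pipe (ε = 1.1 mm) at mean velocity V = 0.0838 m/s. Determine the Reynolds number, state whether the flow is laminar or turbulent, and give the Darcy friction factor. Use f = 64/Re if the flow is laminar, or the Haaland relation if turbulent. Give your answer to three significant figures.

Re = VD/ν = 0.08380·0.0318/1.18×10^-4 = 22.6
Re < 2300 → laminar → f = 64/Re = 2.834

Re ≈ 22.6; laminar; f = 64/Re ≈ 2.83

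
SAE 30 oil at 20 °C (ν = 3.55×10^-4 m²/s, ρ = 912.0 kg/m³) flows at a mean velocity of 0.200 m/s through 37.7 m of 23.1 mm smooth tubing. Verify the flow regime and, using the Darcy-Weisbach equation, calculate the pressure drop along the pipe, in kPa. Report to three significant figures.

Re = VD/ν = 0.200·0.02310/3.55×10^-4 = 13.0 → laminar (Re < 2300)
f = 64/Re = 4.918
h_f = f(L/D)V²/(2g) = 4.918·(37.7/0.02310)·0.200²/(2·9.81) = 16.36 m
Δp = ρg·h_f = 912.0·9.81·16.36 = 146.4 kPa

Δp ≈ 146 kPa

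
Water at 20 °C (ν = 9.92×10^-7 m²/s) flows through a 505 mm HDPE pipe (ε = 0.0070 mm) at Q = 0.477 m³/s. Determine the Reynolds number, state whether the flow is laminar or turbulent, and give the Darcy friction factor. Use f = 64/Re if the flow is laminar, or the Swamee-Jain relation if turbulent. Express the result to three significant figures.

Re ≈ 1.21×10^6; turbulent; f ≈ 0.0116

V = 4Q/(πD²) = 2.381 m/s
Re = VD/ν = 2.381·0.505/9.92×10^-7 = 1.21×10^6
Re > 4000 → turbulent; ε/D = 1.39×10^-5
Swamee-Jain: f = 0.01162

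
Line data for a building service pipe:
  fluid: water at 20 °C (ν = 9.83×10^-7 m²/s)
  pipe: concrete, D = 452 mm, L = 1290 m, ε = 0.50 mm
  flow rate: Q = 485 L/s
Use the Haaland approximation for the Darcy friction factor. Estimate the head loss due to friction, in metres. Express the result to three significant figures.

V = 4Q/(πD²) = 4·0.485/(π·0.452²) = 3.023 m/s
Re = VD/ν = 3.023·0.452/9.83×10^-7 = 1.39×10^6 → turbulent
ε/D = 0.50/452 = 0.00111
Haaland: f = 0.02035
h_f = f(L/D)V²/(2g) = 0.02035·(1290/0.452)·3.023²/(2·9.81) = 27.04 m

h_f ≈ 27.0 m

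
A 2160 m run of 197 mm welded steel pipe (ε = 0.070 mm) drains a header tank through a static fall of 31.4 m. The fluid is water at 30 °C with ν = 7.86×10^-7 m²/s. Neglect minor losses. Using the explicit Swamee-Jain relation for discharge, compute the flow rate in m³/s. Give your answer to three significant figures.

Q ≈ 0.0558 m³/s

Swamee-Jain (Type II): Q = -0.965·√(gD⁵h_f/L)·ln[ε/(3.7D) + √(3.17ν²L/(gD³h_f))]
√(gD⁵h_f/L) = √(9.81·0.197⁵·31.4/2160) = 0.006505
ε/(3.7D) = 9.60×10^-5; √(3.17ν²L/(gD³h_f)) = 4.24×10^-5
Q = -0.965·0.006505·ln(1.384×10^-4) = 0.05577 m³/s
Check: V = 1.83 m/s, Re = 4.59×10^5, f = 0.01689, h_f = 31.6 m ≈ 31.4 m ✓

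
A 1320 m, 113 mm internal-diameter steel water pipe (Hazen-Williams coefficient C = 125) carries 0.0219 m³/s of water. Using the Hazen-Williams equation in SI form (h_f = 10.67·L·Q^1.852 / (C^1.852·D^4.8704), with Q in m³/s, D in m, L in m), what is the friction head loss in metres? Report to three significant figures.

h_f = 10.67·1320·0.0219^1.852 / (125^1.852·0.113^4.8704) = 63.63 m

h_f ≈ 63.6 m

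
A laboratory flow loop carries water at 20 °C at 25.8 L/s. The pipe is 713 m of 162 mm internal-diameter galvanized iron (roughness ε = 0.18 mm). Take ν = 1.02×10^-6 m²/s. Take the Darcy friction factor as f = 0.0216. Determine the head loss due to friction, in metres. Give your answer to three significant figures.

h_f ≈ 7.59 m

V = 4Q/(πD²) = 4·0.0258/(π·0.162²) = 1.252 m/s
h_f = f(L/D)V²/(2g) = 0.02160·(713/0.162)·1.252²/(2·9.81) = 7.592 m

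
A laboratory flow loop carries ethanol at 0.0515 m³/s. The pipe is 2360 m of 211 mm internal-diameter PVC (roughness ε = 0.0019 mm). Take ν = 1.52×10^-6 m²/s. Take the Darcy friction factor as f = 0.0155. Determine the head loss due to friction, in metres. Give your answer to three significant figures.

V = 4Q/(πD²) = 4·0.0515/(π·0.211²) = 1.473 m/s
h_f = f(L/D)V²/(2g) = 0.01550·(2360/0.211)·1.473²/(2·9.81) = 19.17 m

h_f ≈ 19.2 m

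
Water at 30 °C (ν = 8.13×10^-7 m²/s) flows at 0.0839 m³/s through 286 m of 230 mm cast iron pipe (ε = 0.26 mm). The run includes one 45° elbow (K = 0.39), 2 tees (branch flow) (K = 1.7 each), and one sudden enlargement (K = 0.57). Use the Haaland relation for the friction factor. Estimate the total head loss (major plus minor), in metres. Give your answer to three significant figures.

V = 4Q/(πD²) = 2.019 m/s; V²/2g = 0.2078 m
Re = 5.71×10^5, ε/D = 0.00113 → f = 0.02070 (Haaland)
Major: h_f = f(L/D)·V²/2g = 0.02070·1243·0.2078 = 5.349 m
Minor: ΣK = 4.36; h_m = ΣK·V²/2g = 0.9062 m
Total H_L = 5.349 + 0.9062 = 6.255 m

H_L ≈ 6.26 m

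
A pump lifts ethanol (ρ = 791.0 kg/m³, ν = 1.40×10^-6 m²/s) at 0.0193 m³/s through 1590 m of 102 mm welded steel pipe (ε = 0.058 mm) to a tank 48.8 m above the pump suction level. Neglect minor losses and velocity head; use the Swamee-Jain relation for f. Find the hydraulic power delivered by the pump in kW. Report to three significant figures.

P_hyd ≈ 20.3 kW

V = 4Q/(πD²) = 2.362 m/s; Re = 1.72×10^5; ε/D = 5.69×10^-4; f = 0.01954
h_f = f(L/D)V²/2g = 86.62 m
Total head H = z + h_f = 48.8 + 86.62 = 135.4 m
P_hyd = ρgQH = 791.0·9.81·0.0193·135.4 = 20.28 kW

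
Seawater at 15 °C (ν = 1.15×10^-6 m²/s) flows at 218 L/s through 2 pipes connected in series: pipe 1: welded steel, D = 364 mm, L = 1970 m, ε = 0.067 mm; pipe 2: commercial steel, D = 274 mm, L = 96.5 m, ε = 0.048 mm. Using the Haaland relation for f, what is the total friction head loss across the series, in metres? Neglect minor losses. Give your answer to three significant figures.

H ≈ 21.5 m

Pipe 1: V = 2.095 m/s, Re = 6.63×10^5, ε/D = 1.84×10^-4, f = 0.01480, h_1 = f(L/D)V²/2g = 17.92 m
Pipe 2: V = 3.697 m/s, Re = 8.81×10^5, ε/D = 1.75×10^-4, f = 0.01442, h_2 = f(L/D)V²/2g = 3.539 m
Series → Q common, losses add: H = Σh = 21.46 m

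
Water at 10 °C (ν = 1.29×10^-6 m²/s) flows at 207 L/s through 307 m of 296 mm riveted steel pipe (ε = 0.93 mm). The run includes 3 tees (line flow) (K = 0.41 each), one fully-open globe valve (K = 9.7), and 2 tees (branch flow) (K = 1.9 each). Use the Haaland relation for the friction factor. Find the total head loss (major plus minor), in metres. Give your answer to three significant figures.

V = 4Q/(πD²) = 3.008 m/s; V²/2g = 0.4612 m
Re = 6.90×10^5, ε/D = 0.00314 → f = 0.02673 (Haaland)
Major: h_f = f(L/D)·V²/2g = 0.02673·1037·0.4612 = 12.79 m
Minor: ΣK = 14.7; h_m = ΣK·V²/2g = 6.794 m
Total H_L = 12.79 + 6.794 = 19.58 m

H_L ≈ 19.6 m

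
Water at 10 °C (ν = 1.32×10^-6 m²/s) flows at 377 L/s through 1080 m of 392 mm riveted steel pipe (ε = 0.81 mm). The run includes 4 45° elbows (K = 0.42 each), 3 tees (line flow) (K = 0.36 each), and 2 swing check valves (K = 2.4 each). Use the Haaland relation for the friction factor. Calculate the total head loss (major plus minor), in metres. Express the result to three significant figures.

V = 4Q/(πD²) = 3.124 m/s; V²/2g = 0.4973 m
Re = 9.28×10^5, ε/D = 0.00207 → f = 0.02384 (Haaland)
Major: h_f = f(L/D)·V²/2g = 0.02384·2755·0.4973 = 32.67 m
Minor: ΣK = 7.56; h_m = ΣK·V²/2g = 3.760 m
Total H_L = 32.67 + 3.760 = 36.43 m

H_L ≈ 36.4 m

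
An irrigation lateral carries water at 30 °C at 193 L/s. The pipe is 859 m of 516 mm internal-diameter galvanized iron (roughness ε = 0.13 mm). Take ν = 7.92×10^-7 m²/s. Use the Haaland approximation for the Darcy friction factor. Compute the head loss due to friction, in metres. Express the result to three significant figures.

V = 4Q/(πD²) = 4·0.193/(π·0.516²) = 0.9229 m/s
Re = VD/ν = 0.9229·0.516/7.92×10^-7 = 6.01×10^5 → turbulent
ε/D = 0.13/516 = 2.52×10^-4
Haaland: f = 0.01556
h_f = f(L/D)V²/(2g) = 0.01556·(859/0.516)·0.9229²/(2·9.81) = 1.125 m

h_f ≈ 1.12 m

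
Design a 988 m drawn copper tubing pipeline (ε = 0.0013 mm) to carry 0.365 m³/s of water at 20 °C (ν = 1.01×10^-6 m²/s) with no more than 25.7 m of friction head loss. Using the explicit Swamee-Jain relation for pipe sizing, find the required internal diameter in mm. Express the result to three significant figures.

Swamee-Jain (Type III): D = 0.66·[ε^1.25·(LQ²/(gh_f))^4.75 + ν·Q^9.4·(L/(gh_f))^5.2]^0.04
LQ²/(gh_f) = 0.5221; L/(gh_f) = 3.919
Term 1 = ε^1.25·(…)^4.75 = 2.00×10^-9; Term 2 = ν·Q^9.4·(…)^5.2 = 9.42×10^-8
D = 0.66·(2.00×10^-9 + 9.42×10^-8)^0.04 = 0.3458 m = 346 mm
Check: V = 3.89 m/s, Re = 1.33×10^6, f = 0.01118, h_f = 24.6 m ≈ 25.7 m ✓

D ≈ 346 mm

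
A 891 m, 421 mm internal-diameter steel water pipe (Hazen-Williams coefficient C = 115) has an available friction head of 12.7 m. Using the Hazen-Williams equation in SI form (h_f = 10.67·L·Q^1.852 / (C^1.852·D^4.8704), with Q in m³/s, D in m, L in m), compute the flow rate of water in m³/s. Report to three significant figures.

Rearranging: Q = [h_f·C^1.852·D^4.8704 / (10.67·L)]^(1/1.852)
Q = [12.7·115^1.852·0.421^4.8704 / (10.67·891)]^0.540 = 0.3316 m³/s

Q ≈ 0.332 m³/s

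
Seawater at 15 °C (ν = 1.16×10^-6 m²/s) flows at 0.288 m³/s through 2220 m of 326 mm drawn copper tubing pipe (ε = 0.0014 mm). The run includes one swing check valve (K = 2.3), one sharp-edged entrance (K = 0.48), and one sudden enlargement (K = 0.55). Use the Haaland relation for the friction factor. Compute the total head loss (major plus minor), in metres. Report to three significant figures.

H_L ≈ 50.4 m

V = 4Q/(πD²) = 3.450 m/s; V²/2g = 0.6068 m
Re = 9.70×10^5, ε/D = 4.29×10^-6 → f = 0.01172 (Haaland)
Major: h_f = f(L/D)·V²/2g = 0.01172·6810·0.6068 = 48.42 m
Minor: ΣK = 3.33; h_m = ΣK·V²/2g = 2.021 m
Total H_L = 48.42 + 2.021 = 50.44 m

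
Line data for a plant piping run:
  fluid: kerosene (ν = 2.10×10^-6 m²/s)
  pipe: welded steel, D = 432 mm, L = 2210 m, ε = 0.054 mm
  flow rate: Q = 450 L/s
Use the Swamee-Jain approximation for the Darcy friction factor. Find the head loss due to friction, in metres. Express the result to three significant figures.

V = 4Q/(πD²) = 4·0.450/(π·0.432²) = 3.070 m/s
Re = VD/ν = 3.070·0.432/2.10×10^-6 = 6.32×10^5 → turbulent
ε/D = 0.054/432 = 1.25×10^-4
Swamee-Jain: f = 0.01441
h_f = f(L/D)V²/(2g) = 0.01441·(2210/0.432)·3.070²/(2·9.81) = 35.41 m

h_f ≈ 35.4 m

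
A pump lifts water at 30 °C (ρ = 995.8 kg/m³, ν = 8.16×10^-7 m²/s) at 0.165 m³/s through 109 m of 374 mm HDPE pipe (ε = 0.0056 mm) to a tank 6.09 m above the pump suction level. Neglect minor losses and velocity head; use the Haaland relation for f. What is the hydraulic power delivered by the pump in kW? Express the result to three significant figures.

V = 4Q/(πD²) = 1.502 m/s; Re = 6.88×10^5; ε/D = 1.50×10^-5; f = 0.01256
h_f = f(L/D)V²/2g = 0.4210 m
Total head H = z + h_f = 6.09 + 0.4210 = 6.511 m
P_hyd = ρgQH = 995.8·9.81·0.165·6.511 = 10.49 kW

P_hyd ≈ 10.5 kW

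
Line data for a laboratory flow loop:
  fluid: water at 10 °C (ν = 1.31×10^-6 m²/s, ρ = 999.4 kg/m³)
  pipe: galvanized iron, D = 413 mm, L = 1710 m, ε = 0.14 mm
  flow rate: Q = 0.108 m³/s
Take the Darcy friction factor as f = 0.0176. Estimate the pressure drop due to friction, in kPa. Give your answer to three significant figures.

Δp ≈ 23.7 kPa

V = 4Q/(πD²) = 4·0.108/(π·0.413²) = 0.8062 m/s
h_f = f(L/D)V²/(2g) = 0.01760·(1710/0.413)·0.8062²/(2·9.81) = 2.414 m
Δp = ρg·h_f = 999.4·9.81·2.414 = 23.67 kPa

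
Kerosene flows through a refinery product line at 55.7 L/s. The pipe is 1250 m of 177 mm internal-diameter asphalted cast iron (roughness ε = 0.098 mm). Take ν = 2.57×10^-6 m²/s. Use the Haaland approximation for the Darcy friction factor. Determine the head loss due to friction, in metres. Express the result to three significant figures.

V = 4Q/(πD²) = 4·0.0557/(π·0.177²) = 2.264 m/s
Re = VD/ν = 2.264·0.177/2.57×10^-6 = 1.56×10^5 → turbulent
ε/D = 0.098/177 = 5.54×10^-4
Haaland: f = 0.01933
h_f = f(L/D)V²/(2g) = 0.01933·(1250/0.177)·2.264²/(2·9.81) = 35.66 m

h_f ≈ 35.7 m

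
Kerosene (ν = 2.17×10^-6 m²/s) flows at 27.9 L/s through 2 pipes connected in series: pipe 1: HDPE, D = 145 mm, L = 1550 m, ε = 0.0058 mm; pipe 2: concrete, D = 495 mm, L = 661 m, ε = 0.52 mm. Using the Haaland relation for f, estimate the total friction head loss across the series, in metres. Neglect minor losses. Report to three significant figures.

H ≈ 27.3 m

Pipe 1: V = 1.690 m/s, Re = 1.13×10^5, ε/D = 4.00×10^-5, f = 0.01756, h_1 = f(L/D)V²/2g = 27.31 m
Pipe 2: V = 0.1450 m/s, Re = 3.31×10^4, ε/D = 0.00105, f = 0.02535, h_2 = f(L/D)V²/2g = 0.03627 m
Series → Q common, losses add: H = Σh = 27.35 m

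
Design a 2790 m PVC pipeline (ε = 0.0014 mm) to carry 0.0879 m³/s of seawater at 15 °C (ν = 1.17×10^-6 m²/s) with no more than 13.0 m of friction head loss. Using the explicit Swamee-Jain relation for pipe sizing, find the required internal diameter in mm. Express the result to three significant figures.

Swamee-Jain (Type III): D = 0.66·[ε^1.25·(LQ²/(gh_f))^4.75 + ν·Q^9.4·(L/(gh_f))^5.2]^0.04
LQ²/(gh_f) = 0.1690; L/(gh_f) = 21.88
Term 1 = ε^1.25·(…)^4.75 = 1.04×10^-11; Term 2 = ν·Q^9.4·(…)^5.2 = 1.29×10^-9
D = 0.66·(1.04×10^-11 + 1.29×10^-9)^0.04 = 0.2911 m = 291 mm
Check: V = 1.32 m/s, Re = 3.29×10^5, f = 0.01419, h_f = 12.1 m ≈ 13.0 m ✓

D ≈ 291 mm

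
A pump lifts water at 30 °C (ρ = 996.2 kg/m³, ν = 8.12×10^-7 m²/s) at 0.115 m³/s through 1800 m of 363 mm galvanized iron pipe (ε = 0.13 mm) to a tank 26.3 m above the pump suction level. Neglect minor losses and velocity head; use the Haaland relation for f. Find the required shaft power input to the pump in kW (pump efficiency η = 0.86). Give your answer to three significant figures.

P_shaft ≈ 41.1 kW

V = 4Q/(πD²) = 1.111 m/s; Re = 4.97×10^5; ε/D = 3.58×10^-4; f = 0.01661
h_f = f(L/D)V²/2g = 5.184 m
Total head H = z + h_f = 26.3 + 5.184 = 31.48 m
P_hyd = ρgQH = 996.2·9.81·0.115·31.48 = 35.38 kW
P_shaft = P_hyd/η = 35.38/0.86 = 41.14 kW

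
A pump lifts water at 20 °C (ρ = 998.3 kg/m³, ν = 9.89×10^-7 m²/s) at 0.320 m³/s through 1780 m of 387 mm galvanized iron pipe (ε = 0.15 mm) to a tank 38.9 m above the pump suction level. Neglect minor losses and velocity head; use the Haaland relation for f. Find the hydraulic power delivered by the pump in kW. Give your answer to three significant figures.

P_hyd ≈ 211 kW

V = 4Q/(πD²) = 2.720 m/s; Re = 1.06×10^6; ε/D = 3.88×10^-4; f = 0.01631
h_f = f(L/D)V²/2g = 28.30 m
Total head H = z + h_f = 38.9 + 28.30 = 67.20 m
P_hyd = ρgQH = 998.3·9.81·0.320·67.20 = 210.6 kW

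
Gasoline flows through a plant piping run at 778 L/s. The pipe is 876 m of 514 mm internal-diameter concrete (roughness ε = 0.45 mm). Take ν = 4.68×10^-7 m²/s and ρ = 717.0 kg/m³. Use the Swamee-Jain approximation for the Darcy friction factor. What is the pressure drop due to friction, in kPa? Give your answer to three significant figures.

Δp ≈ 164 kPa

V = 4Q/(πD²) = 4·0.778/(π·0.514²) = 3.749 m/s
Re = VD/ν = 3.749·0.514/4.68×10^-7 = 4.12×10^6 → turbulent
ε/D = 0.45/514 = 8.75×10^-4
Swamee-Jain: f = 0.01914
h_f = f(L/D)V²/(2g) = 0.01914·(876/0.514)·3.749²/(2·9.81) = 23.37 m
Δp = ρg·h_f = 717.0·9.81·23.37 = 164.4 kPa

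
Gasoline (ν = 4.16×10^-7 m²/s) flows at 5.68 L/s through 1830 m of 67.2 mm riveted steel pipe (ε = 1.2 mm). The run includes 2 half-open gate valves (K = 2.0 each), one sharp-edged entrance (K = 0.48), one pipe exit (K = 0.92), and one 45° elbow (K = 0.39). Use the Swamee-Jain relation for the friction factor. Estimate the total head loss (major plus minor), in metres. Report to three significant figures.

V = 4Q/(πD²) = 1.601 m/s; V²/2g = 0.1307 m
Re = 2.59×10^5, ε/D = 0.0179 → f = 0.04687 (Swamee-Jain)
Major: h_f = f(L/D)·V²/2g = 0.04687·27232·0.1307 = 166.9 m
Minor: ΣK = 5.79; h_m = ΣK·V²/2g = 0.7569 m
Total H_L = 166.9 + 0.7569 = 167.6 m

H_L ≈ 168 m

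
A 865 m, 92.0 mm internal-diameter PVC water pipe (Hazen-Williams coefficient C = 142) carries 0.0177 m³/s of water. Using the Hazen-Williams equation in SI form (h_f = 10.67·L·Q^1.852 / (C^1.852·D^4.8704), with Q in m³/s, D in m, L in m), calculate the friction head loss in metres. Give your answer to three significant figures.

h_f = 10.67·865·0.0177^1.852 / (142^1.852·0.0920^4.8704) = 60.42 m

h_f ≈ 60.4 m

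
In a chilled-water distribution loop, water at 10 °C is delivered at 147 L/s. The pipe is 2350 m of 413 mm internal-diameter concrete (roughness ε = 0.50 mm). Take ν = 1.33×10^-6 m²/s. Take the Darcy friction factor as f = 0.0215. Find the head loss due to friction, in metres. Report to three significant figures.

V = 4Q/(πD²) = 4·0.147/(π·0.413²) = 1.097 m/s
h_f = f(L/D)V²/(2g) = 0.02150·(2350/0.413)·1.097²/(2·9.81) = 7.508 m

h_f ≈ 7.51 m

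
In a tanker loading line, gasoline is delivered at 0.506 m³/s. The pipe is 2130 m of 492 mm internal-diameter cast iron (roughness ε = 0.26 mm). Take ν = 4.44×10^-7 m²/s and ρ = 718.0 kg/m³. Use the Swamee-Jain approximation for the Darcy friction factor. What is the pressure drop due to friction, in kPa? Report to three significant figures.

Δp ≈ 189 kPa

V = 4Q/(πD²) = 4·0.506/(π·0.492²) = 2.662 m/s
Re = VD/ν = 2.662·0.492/4.44×10^-7 = 2.95×10^6 → turbulent
ε/D = 0.26/492 = 5.28×10^-4
Swamee-Jain: f = 0.01713
h_f = f(L/D)V²/(2g) = 0.01713·(2130/0.492)·2.662²/(2·9.81) = 26.78 m
Δp = ρg·h_f = 718.0·9.81·26.78 = 188.6 kPa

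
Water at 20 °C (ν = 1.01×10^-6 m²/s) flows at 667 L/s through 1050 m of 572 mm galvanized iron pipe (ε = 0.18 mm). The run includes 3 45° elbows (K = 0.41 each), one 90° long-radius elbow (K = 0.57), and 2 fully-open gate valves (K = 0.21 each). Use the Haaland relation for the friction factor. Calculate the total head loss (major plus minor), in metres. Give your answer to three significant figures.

V = 4Q/(πD²) = 2.596 m/s; V²/2g = 0.3434 m
Re = 1.47×10^6, ε/D = 3.15×10^-4 → f = 0.01555 (Haaland)
Major: h_f = f(L/D)·V²/2g = 0.01555·1836·0.3434 = 9.800 m
Minor: ΣK = 2.22; h_m = ΣK·V²/2g = 0.7623 m
Total H_L = 9.800 + 0.7623 = 10.56 m

H_L ≈ 10.6 m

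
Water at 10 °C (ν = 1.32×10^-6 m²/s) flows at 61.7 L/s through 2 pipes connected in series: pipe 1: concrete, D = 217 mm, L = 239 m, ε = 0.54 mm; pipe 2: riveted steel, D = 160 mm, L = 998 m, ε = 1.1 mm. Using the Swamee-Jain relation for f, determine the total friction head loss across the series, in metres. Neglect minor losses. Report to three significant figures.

H ≈ 105 m

Pipe 1: V = 1.668 m/s, Re = 2.74×10^5, ε/D = 0.00249, f = 0.02556, h_1 = f(L/D)V²/2g = 3.994 m
Pipe 2: V = 3.069 m/s, Re = 3.72×10^5, ε/D = 0.00688, f = 0.03384, h_2 = f(L/D)V²/2g = 101.3 m
Series → Q common, losses add: H = Σh = 105.3 m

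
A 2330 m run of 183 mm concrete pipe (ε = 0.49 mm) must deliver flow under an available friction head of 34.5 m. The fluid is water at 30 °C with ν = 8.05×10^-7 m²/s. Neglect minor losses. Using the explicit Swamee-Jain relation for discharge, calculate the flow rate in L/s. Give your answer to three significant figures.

Q ≈ 37.8 L/s

Swamee-Jain (Type II): Q = -0.965·√(gD⁵h_f/L)·ln[ε/(3.7D) + √(3.17ν²L/(gD³h_f))]
√(gD⁵h_f/L) = √(9.81·0.183⁵·34.5/2330) = 0.005460
ε/(3.7D) = 7.24×10^-4; √(3.17ν²L/(gD³h_f)) = 4.80×10^-5
Q = -0.965·0.005460·ln(7.717×10^-4) = 0.03776 m³/s
Check: V = 1.44 m/s, Re = 3.26×10^5, f = 0.02594, h_f = 34.7 m ≈ 34.5 m ✓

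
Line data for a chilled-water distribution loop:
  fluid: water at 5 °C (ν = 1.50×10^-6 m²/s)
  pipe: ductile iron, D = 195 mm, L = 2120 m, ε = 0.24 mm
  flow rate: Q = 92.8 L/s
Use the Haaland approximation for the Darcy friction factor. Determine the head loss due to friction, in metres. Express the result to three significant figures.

V = 4Q/(πD²) = 4·0.0928/(π·0.195²) = 3.107 m/s
Re = VD/ν = 3.107·0.195/1.50×10^-6 = 4.04×10^5 → turbulent
ε/D = 0.24/195 = 0.00123
Haaland: f = 0.02126
h_f = f(L/D)V²/(2g) = 0.02126·(2120/0.195)·3.107²/(2·9.81) = 113.8 m

h_f ≈ 114 m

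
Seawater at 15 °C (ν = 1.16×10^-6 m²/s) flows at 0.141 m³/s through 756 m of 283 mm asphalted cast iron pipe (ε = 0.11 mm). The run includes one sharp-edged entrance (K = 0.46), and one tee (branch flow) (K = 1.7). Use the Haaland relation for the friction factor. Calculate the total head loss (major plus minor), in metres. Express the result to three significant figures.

H_L ≈ 12.0 m

V = 4Q/(πD²) = 2.242 m/s; V²/2g = 0.2561 m
Re = 5.47×10^5, ε/D = 3.89×10^-4 → f = 0.01675 (Haaland)
Major: h_f = f(L/D)·V²/2g = 0.01675·2671·0.2561 = 11.46 m
Minor: ΣK = 2.16; h_m = ΣK·V²/2g = 0.5532 m
Total H_L = 11.46 + 0.5532 = 12.01 m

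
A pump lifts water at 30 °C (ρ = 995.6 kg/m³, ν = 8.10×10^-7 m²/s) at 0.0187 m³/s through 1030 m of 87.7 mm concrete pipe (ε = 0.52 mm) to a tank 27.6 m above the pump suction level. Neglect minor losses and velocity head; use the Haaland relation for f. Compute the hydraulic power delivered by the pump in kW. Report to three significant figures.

V = 4Q/(πD²) = 3.096 m/s; Re = 3.35×10^5; ε/D = 0.00593; f = 0.03229
h_f = f(L/D)V²/2g = 185.3 m
Total head H = z + h_f = 27.6 + 185.3 = 212.9 m
P_hyd = ρgQH = 995.6·9.81·0.0187·212.9 = 38.88 kW

P_hyd ≈ 38.9 kW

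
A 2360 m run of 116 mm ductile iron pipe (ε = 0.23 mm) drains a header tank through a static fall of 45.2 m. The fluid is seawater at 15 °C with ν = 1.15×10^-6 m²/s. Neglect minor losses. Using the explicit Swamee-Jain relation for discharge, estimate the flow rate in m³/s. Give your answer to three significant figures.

Swamee-Jain (Type II): Q = -0.965·√(gD⁵h_f/L)·ln[ε/(3.7D) + √(3.17ν²L/(gD³h_f))]
√(gD⁵h_f/L) = √(9.81·0.116⁵·45.2/2360) = 0.001987
ε/(3.7D) = 5.36×10^-4; √(3.17ν²L/(gD³h_f)) = 1.20×10^-4
Q = -0.965·0.001987·ln(6.554×10^-4) = 0.01405 m³/s
Check: V = 1.33 m/s, Re = 1.34×10^5, f = 0.02487, h_f = 45.6 m ≈ 45.2 m ✓

Q ≈ 0.0141 m³/s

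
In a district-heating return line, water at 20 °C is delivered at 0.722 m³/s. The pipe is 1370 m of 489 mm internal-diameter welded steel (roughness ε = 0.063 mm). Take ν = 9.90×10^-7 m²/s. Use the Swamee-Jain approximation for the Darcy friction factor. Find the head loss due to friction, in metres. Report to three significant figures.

V = 4Q/(πD²) = 4·0.722/(π·0.489²) = 3.844 m/s
Re = VD/ν = 3.844·0.489/9.90×10^-7 = 1.90×10^6 → turbulent
ε/D = 0.063/489 = 1.29×10^-4
Swamee-Jain: f = 0.01338
h_f = f(L/D)V²/(2g) = 0.01338·(1370/0.489)·3.844²/(2·9.81) = 28.25 m

h_f ≈ 28.2 m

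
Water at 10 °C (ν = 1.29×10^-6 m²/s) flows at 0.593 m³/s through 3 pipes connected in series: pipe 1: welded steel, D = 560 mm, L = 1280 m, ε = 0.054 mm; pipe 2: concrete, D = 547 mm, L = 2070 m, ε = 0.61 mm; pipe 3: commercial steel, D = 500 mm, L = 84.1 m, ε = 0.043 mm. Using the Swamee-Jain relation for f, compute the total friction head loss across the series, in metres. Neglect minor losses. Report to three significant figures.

H ≈ 35.3 m

Pipe 1: V = 2.408 m/s, Re = 1.05×10^6, ε/D = 9.64×10^-5, f = 0.01340, h_1 = f(L/D)V²/2g = 9.052 m
Pipe 2: V = 2.523 m/s, Re = 1.07×10^6, ε/D = 0.00112, f = 0.02051, h_2 = f(L/D)V²/2g = 25.20 m
Pipe 3: V = 3.020 m/s, Re = 1.17×10^6, ε/D = 8.60×10^-5, f = 0.01312, h_3 = f(L/D)V²/2g = 1.026 m
Series → Q common, losses add: H = Σh = 35.27 m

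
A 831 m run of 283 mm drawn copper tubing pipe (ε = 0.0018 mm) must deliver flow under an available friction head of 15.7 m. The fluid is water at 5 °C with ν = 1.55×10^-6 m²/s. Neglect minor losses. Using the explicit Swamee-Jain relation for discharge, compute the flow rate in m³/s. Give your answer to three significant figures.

Swamee-Jain (Type II): Q = -0.965·√(gD⁵h_f/L)·ln[ε/(3.7D) + √(3.17ν²L/(gD³h_f))]
√(gD⁵h_f/L) = √(9.81·0.283⁵·15.7/831) = 0.01834
ε/(3.7D) = 1.72×10^-6; √(3.17ν²L/(gD³h_f)) = 4.26×10^-5
Q = -0.965·0.01834·ln(4.430×10^-5) = 0.1774 m³/s
Check: V = 2.82 m/s, Re = 5.15×10^5, f = 0.01313, h_f = 15.6 m ≈ 15.7 m ✓

Q ≈ 0.177 m³/s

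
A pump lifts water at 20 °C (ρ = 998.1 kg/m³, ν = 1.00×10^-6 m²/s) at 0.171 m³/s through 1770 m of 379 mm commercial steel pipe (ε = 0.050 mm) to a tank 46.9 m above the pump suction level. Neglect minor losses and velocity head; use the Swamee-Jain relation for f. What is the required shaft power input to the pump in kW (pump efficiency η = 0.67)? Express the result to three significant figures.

V = 4Q/(πD²) = 1.516 m/s; Re = 5.74×10^5; ε/D = 1.32×10^-4; f = 0.01462
h_f = f(L/D)V²/2g = 7.996 m
Total head H = z + h_f = 46.9 + 7.996 = 54.90 m
P_hyd = ρgQH = 998.1·9.81·0.171·54.90 = 91.91 kW
P_shaft = P_hyd/η = 91.91/0.67 = 137.2 kW

P_shaft ≈ 137 kW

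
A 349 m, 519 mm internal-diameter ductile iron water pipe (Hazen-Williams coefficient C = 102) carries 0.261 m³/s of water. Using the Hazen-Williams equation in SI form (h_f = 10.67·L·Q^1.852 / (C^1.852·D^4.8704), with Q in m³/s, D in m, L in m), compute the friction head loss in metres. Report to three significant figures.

h_f = 10.67·349·0.261^1.852 / (102^1.852·0.519^4.8704) = 1.439 m

h_f ≈ 1.44 m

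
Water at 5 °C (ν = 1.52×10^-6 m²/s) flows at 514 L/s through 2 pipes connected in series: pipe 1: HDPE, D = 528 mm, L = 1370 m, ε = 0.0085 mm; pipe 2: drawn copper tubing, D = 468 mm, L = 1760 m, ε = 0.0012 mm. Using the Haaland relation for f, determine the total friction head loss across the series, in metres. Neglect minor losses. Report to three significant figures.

Pipe 1: V = 2.347 m/s, Re = 8.15×10^5, ε/D = 1.61×10^-5, f = 0.01225, h_1 = f(L/D)V²/2g = 8.931 m
Pipe 2: V = 2.988 m/s, Re = 9.20×10^5, ε/D = 2.56×10^-6, f = 0.01179, h_2 = f(L/D)V²/2g = 20.18 m
Series → Q common, losses add: H = Σh = 29.11 m

H ≈ 29.1 m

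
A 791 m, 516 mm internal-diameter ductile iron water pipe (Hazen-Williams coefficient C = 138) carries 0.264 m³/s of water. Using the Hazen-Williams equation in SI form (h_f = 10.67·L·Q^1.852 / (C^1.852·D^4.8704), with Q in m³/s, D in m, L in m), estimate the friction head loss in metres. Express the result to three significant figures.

h_f ≈ 1.96 m

h_f = 10.67·791·0.264^1.852 / (138^1.852·0.516^4.8704) = 1.957 m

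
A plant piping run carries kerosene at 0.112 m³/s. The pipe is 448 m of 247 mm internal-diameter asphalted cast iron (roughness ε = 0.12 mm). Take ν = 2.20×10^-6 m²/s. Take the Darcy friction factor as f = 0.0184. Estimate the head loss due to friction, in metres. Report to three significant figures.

h_f ≈ 9.29 m

V = 4Q/(πD²) = 4·0.112/(π·0.247²) = 2.337 m/s
h_f = f(L/D)V²/(2g) = 0.01840·(448/0.247)·2.337²/(2·9.81) = 9.293 m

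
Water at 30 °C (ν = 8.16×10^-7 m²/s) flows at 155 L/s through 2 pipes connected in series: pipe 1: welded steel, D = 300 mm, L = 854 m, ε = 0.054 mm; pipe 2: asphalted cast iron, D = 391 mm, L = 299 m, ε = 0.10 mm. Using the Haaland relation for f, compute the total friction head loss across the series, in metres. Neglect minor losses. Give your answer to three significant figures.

Pipe 1: V = 2.193 m/s, Re = 8.06×10^5, ε/D = 1.80×10^-4, f = 0.01456, h_1 = f(L/D)V²/2g = 10.16 m
Pipe 2: V = 1.291 m/s, Re = 6.19×10^5, ε/D = 2.56×10^-4, f = 0.01557, h_2 = f(L/D)V²/2g = 1.011 m
Series → Q common, losses add: H = Σh = 11.17 m

H ≈ 11.2 m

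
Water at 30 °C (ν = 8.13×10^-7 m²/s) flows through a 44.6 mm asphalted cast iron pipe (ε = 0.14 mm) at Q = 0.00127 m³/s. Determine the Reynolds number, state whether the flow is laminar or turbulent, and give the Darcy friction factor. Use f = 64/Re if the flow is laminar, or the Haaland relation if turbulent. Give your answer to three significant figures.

Re ≈ 4.46×10^4; turbulent; f ≈ 0.0290

V = 4Q/(πD²) = 0.8129 m/s
Re = VD/ν = 0.8129·0.0446/8.13×10^-7 = 4.46×10^4
Re > 4000 → turbulent; ε/D = 0.00314
Haaland: f = 0.02897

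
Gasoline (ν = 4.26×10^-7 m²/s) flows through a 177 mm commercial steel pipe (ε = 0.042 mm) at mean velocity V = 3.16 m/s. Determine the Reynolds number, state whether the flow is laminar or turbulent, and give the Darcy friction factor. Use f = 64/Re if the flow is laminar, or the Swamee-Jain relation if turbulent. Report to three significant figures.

Re = VD/ν = 3.160·0.177/4.26×10^-7 = 1.31×10^6
Re > 4000 → turbulent; ε/D = 2.37×10^-4
Swamee-Jain: f = 0.01497

Re ≈ 1.31×10^6; turbulent; f ≈ 0.0150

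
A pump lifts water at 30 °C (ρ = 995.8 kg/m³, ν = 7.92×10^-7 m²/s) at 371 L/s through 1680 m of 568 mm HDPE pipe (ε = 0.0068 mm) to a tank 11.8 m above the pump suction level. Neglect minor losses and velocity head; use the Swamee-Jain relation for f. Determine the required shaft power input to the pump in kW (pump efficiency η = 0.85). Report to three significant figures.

V = 4Q/(πD²) = 1.464 m/s; Re = 1.05×10^6; ε/D = 1.20×10^-5; f = 0.01181
h_f = f(L/D)V²/2g = 3.818 m
Total head H = z + h_f = 11.8 + 3.818 = 15.62 m
P_hyd = ρgQH = 995.8·9.81·0.371·15.62 = 56.60 kW
P_shaft = P_hyd/η = 56.60/0.85 = 66.59 kW

P_shaft ≈ 66.6 kW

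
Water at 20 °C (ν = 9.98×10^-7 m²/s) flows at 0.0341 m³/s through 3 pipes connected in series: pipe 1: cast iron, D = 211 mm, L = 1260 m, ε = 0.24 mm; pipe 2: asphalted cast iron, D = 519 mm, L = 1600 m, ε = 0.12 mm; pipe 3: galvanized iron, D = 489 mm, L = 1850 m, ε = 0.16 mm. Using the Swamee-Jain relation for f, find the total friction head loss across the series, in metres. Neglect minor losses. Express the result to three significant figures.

Pipe 1: V = 0.9752 m/s, Re = 2.06×10^5, ε/D = 0.00114, f = 0.02168, h_1 = f(L/D)V²/2g = 6.276 m
Pipe 2: V = 0.1612 m/s, Re = 8.38×10^4, ε/D = 2.31×10^-4, f = 0.01972, h_2 = f(L/D)V²/2g = 0.08052 m
Pipe 3: V = 0.1816 m/s, Re = 8.90×10^4, ε/D = 3.27×10^-4, f = 0.01998, h_3 = f(L/D)V²/2g = 0.1270 m
Series → Q common, losses add: H = Σh = 6.483 m

H ≈ 6.48 m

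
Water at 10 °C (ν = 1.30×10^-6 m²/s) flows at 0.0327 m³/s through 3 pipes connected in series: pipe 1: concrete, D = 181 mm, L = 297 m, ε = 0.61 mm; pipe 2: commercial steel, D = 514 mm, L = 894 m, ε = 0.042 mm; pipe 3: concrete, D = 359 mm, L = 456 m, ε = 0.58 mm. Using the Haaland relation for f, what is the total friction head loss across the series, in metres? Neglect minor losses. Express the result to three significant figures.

Pipe 1: V = 1.271 m/s, Re = 1.77×10^5, ε/D = 0.00337, f = 0.02772, h_1 = f(L/D)V²/2g = 3.745 m
Pipe 2: V = 0.1576 m/s, Re = 6.23×10^4, ε/D = 8.17×10^-5, f = 0.01998, h_2 = f(L/D)V²/2g = 0.04400 m
Pipe 3: V = 0.3230 m/s, Re = 8.92×10^4, ε/D = 0.00162, f = 0.02410, h_3 = f(L/D)V²/2g = 0.1628 m
Series → Q common, losses add: H = Σh = 3.952 m

H ≈ 3.95 m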